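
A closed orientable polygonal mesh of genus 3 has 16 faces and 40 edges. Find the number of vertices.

For a closed orientable surface of genus 3, χ = 2 − 2·3 = -4.
V = -4 + E − F = -4 + 40 − 16 = 20.

20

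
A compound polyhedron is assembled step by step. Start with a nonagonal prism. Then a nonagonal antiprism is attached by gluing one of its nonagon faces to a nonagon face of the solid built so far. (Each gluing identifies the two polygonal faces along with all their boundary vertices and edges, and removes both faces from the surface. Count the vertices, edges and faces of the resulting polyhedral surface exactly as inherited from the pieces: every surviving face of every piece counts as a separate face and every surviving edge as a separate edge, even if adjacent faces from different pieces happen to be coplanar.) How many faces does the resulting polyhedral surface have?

A nonagonal prism: V=18, E=27, F=11.
Attach a nonagonal antiprism (V=18, E=36, F=20) along a 9-gon: merge 9 vertices and 9 edges, delete both glued faces → V=27, E=54, F=29.
Check: V − E + F = 27 − 54 + 29 = 2.

29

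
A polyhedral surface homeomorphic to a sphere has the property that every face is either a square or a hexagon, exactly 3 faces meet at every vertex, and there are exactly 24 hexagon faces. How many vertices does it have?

56

Let x be the number of squares; then F = 24 + x.
Edge–face incidences: 2E = 6·24 + 4·x = 144 + 4x.
Every vertex has degree 3, so 3V = 2E.
Euler: V − E + F = 2 ⇒ (2E)/3 − E + (24 + x) = 2.
Multiply by 6: 2·(2E) − 3·(2E) + 6·(24 + x) = 12, i.e. 144 + 6x − (144 + 4x) = 12.
Collecting terms: 2x = 12, so x = 6.
Then 2E = 144 + 4·6 = 168, so E = 84, V = 2E/3 = 56, F = 24 + 6 = 30.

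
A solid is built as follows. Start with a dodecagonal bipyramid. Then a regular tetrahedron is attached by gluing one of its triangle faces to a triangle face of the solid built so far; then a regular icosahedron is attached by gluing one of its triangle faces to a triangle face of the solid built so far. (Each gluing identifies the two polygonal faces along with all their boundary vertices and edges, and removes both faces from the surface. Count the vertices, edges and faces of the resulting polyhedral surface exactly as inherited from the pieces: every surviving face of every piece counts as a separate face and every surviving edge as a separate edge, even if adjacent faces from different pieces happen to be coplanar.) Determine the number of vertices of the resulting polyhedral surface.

24

A dodecagonal bipyramid: V=14, E=36, F=24.
Attach a regular tetrahedron (V=4, E=6, F=4) along a 3-gon: merge 3 vertices and 3 edges, delete both glued faces → V=15, E=39, F=26.
Attach a regular icosahedron (V=12, E=30, F=20) along a 3-gon: merge 3 vertices and 3 edges, delete both glued faces → V=24, E=66, F=44.
Check: V − E + F = 24 − 66 + 44 = 2.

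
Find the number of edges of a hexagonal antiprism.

An antiprism on an n-gon has two n-gon caps and 2n triangles: V = 2·6 = 12, E = 4·6 = 24, F = 2·6 + 2 = 14.

24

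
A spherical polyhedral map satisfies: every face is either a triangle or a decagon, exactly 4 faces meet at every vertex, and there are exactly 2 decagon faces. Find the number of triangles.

20

Let x be the number of triangles; then F = 2 + x.
Edge–face incidences: 2E = 10·2 + 3·x = 20 + 3x.
Every vertex has degree 4, so 4V = 2E.
Euler: V − E + F = 2 ⇒ (2E)/4 − E + (2 + x) = 2.
Multiply by 8: 2·(2E) − 4·(2E) + 8·(2 + x) = 16, i.e. 16 + 8x − 2·(20 + 3x) = 16.
Collecting terms: 2x − 24 = 16, so 2x = 40, so x = 20.
Then 2E = 20 + 3·20 = 80, so E = 40, V = 2E/4 = 20, F = 2 + 20 = 22.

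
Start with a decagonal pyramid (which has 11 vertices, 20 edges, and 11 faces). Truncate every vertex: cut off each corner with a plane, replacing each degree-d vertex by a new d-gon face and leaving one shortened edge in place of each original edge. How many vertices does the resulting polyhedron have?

Truncation replaces each original edge-end by a new vertex, so V′ = 2E = 40.
Each original edge survives, and each old vertex of degree d contributes d new edges; summing degrees gives Σd = 2E, so E′ = E + 2E = 3E = 60.
Each original face survives and each original vertex becomes one new face: F′ = F + V = 22.

40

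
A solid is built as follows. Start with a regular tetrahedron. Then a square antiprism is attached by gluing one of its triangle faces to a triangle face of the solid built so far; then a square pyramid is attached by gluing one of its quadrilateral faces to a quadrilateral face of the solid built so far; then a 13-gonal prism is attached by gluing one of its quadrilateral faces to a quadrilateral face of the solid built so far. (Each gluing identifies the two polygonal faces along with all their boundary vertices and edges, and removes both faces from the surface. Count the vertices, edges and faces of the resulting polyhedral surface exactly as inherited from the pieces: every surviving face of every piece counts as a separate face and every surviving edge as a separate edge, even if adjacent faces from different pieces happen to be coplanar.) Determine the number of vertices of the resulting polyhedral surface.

32

A regular tetrahedron: V=4, E=6, F=4.
Attach a square antiprism (V=8, E=16, F=10) along a 3-gon: merge 3 vertices and 3 edges, delete both glued faces → V=9, E=19, F=12.
Attach a square pyramid (V=5, E=8, F=5) along a 4-gon: merge 4 vertices and 4 edges, delete both glued faces → V=10, E=23, F=15.
Attach a 13-gonal prism (V=26, E=39, F=15) along a 4-gon: merge 4 vertices and 4 edges, delete both glued faces → V=32, E=58, F=28.
Check: V − E + F = 32 − 58 + 28 = 2.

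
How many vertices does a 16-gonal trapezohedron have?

The n-trapezohedron (dual of the n-antiprism) has V = 2·16 + 2 = 34, E = 4·16 = 64, F = 2·16 = 32.

34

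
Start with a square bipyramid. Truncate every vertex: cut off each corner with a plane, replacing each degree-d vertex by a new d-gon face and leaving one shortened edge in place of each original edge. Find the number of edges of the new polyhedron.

36

The base solid has V = 6, E = 12, F = 8.
Truncation replaces each original edge-end by a new vertex, so V′ = 2E = 24.
Each original edge survives, and each old vertex of degree d contributes d new edges; summing degrees gives Σd = 2E, so E′ = E + 2E = 3E = 36.
Each original face survives and each original vertex becomes one new face: F′ = F + V = 14.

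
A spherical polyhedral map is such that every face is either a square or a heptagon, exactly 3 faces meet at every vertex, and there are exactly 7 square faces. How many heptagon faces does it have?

2

Let x be the number of heptagons; then F = 7 + x.
Edge–face incidences: 2E = 4·7 + 7·x = 28 + 7x.
Every vertex has degree 3, so 3V = 2E.
Euler: V − E + F = 2 ⇒ (2E)/3 − E + (7 + x) = 2.
Multiply by 6: 2·(2E) − 3·(2E) + 6·(7 + x) = 12, i.e. 42 + 6x − (28 + 7x) = 12.
Collecting terms: −x + 14 = 12, so −x = −2, so x = 2.
Then 2E = 28 + 7·2 = 42, so E = 21, V = 2E/3 = 14, F = 7 + 2 = 9.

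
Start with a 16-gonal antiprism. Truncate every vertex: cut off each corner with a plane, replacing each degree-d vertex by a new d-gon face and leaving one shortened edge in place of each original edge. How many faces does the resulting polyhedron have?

66

The base solid has V = 32, E = 64, F = 34.
Truncation replaces each original edge-end by a new vertex, so V′ = 2E = 128.
Each original edge survives, and each old vertex of degree d contributes d new edges; summing degrees gives Σd = 2E, so E′ = E + 2E = 3E = 192.
Each original face survives and each original vertex becomes one new face: F′ = F + V = 66.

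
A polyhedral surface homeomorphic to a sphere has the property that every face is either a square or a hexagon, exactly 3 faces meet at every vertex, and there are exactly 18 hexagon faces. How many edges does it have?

66

Let x be the number of squares; then F = 18 + x.
Edge–face incidences: 2E = 6·18 + 4·x = 108 + 4x.
Every vertex has degree 3, so 3V = 2E.
Euler: V − E + F = 2 ⇒ (2E)/3 − E + (18 + x) = 2.
Multiply by 6: 2·(2E) − 3·(2E) + 6·(18 + x) = 12, i.e. 108 + 6x − (108 + 4x) = 12.
Collecting terms: 2x = 12, so x = 6.
Then 2E = 108 + 4·6 = 132, so E = 66, V = 2E/3 = 44, F = 18 + 6 = 24.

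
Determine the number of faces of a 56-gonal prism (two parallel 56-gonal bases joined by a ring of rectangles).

A prism on an n-gon has two n-gon bases and n rectangular sides: V = 2·56 = 112, E = 3·56 = 168, F = 56 + 2 = 58.

58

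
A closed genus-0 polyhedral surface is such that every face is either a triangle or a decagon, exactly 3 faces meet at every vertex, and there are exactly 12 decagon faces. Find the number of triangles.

Let x be the number of triangles; then F = 12 + x.
Edge–face incidences: 2E = 10·12 + 3·x = 120 + 3x.
Every vertex has degree 3, so 3V = 2E.
Euler: V − E + F = 2 ⇒ (2E)/3 − E + (12 + x) = 2.
Multiply by 6: 2·(2E) − 3·(2E) + 6·(12 + x) = 12, i.e. 72 + 6x − (120 + 3x) = 12.
Collecting terms: 3x − 48 = 12, so 3x = 60, so x = 20.
Then 2E = 120 + 3·20 = 180, so E = 90, V = 2E/3 = 60, F = 12 + 20 = 32.

20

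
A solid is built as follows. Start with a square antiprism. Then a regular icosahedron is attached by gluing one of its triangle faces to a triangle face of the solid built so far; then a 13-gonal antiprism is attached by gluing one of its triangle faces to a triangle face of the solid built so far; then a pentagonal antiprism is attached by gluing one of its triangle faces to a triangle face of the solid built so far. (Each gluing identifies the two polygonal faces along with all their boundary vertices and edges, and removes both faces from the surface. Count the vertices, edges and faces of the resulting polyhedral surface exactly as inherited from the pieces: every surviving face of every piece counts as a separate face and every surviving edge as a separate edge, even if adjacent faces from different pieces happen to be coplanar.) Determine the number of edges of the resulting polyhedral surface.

A square antiprism: V=8, E=16, F=10.
Attach a regular icosahedron (V=12, E=30, F=20) along a 3-gon: merge 3 vertices and 3 edges, delete both glued faces → V=17, E=43, F=28.
Attach a 13-gonal antiprism (V=26, E=52, F=28) along a 3-gon: merge 3 vertices and 3 edges, delete both glued faces → V=40, E=92, F=54.
Attach a pentagonal antiprism (V=10, E=20, F=12) along a 3-gon: merge 3 vertices and 3 edges, delete both glued faces → V=47, E=109, F=64.
Check: V − E + F = 47 − 109 + 64 = 2.

109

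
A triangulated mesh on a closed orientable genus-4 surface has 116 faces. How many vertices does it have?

χ = 2 − 2·4 = -6, and every face is a triangle so 3F = 2E.
E = 3·116/2 = 174. Then V = -6 + E − F = -6 + 174 − 116 = 52.

52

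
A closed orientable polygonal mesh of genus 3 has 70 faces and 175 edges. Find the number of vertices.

101

For a closed orientable surface of genus 3, χ = 2 − 2·3 = -4.
V = -4 + E − F = -4 + 175 − 70 = 101.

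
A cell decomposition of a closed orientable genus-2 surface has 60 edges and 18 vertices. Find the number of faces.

40

For a closed orientable surface of genus 2, χ = 2 − 2·2 = -2.
F = -2 − V + E = -2 − 18 + 60 = 40.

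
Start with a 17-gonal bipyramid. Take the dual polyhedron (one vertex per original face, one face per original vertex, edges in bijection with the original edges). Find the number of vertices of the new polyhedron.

The base solid has V = 19, E = 51, F = 34.
The dual swaps V and F and preserves E: V′ = F = 34, E′ = E = 51, F′ = V = 19.

34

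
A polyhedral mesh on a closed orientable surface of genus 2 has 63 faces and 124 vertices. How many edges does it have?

189

For a closed orientable surface of genus 2, χ = 2 − 2·2 = -2.
E = V + F − (-2) = 124 + 63 − (-2) = 189.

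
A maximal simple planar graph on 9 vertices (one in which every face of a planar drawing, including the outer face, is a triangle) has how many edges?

21

In a plane triangulation 3F = 2E and V − E + F = 2, so E = 3V − 6 = 3·9 − 6 = 21.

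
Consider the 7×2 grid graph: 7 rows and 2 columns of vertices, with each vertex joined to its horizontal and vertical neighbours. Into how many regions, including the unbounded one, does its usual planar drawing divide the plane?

The grid has V = 7·2 = 14 vertices and E = 7·1 + 2·6 = 19 edges.
F = 2 − V + E = 2 − 14 + 19 = 7.

7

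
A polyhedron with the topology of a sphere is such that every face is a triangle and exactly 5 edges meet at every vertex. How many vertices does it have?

Each face has 3 edges and each edge borders two faces, so 2E = 3F.
Each vertex has degree 5, so 5V = 2E and hence V = 3F/5.
Euler: V − E + F = 2 ⇒ (3F/5) − (3F/2) + F = 2.
Multiply by 10: (6 − 15 + 10)F = 20, i.e. 1F = 20.
So F = 20, E = 3·20/2 = 30, V = 3·20/5 = 12.

12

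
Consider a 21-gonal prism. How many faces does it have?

A prism on an n-gon has two n-gon bases and n rectangular sides: V = 2·21 = 42, E = 3·21 = 63, F = 21 + 2 = 23.

23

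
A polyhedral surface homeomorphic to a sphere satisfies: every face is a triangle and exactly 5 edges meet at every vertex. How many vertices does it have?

12

Each face has 3 edges and each edge borders two faces, so 2E = 3F.
Each vertex has degree 5, so 5V = 2E and hence V = 3F/5.
Euler: V − E + F = 2 ⇒ (3F/5) − (3F/2) + F = 2.
Multiply by 10: (6 − 15 + 10)F = 20, i.e. 1F = 20.
So F = 20, E = 3·20/2 = 30, V = 3·20/5 = 12.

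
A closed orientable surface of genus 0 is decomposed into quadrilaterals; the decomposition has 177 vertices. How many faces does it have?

χ = 2 − 2·0 = 2, and every face is a square so 4F = 2E.
V − E + F = 2 with E = 4F/2 gives 177 − (4/2 − 1)·F = 2, so F = 175 and E = 350.

175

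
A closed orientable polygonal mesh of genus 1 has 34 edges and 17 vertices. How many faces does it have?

For a closed orientable surface of genus 1, χ = 2 − 2·1 = 0.
F = 0 − V + E = 0 − 17 + 34 = 17.

17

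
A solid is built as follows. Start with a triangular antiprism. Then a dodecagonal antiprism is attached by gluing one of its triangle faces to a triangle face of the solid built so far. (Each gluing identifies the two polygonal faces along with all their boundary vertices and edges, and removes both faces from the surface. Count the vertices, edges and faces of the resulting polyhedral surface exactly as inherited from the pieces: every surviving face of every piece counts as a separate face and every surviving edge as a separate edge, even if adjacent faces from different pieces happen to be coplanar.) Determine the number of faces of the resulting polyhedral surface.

32

A triangular antiprism: V=6, E=12, F=8.
Attach a dodecagonal antiprism (V=24, E=48, F=26) along a 3-gon: merge 3 vertices and 3 edges, delete both glued faces → V=27, E=57, F=32.
Check: V − E + F = 27 − 57 + 32 = 2.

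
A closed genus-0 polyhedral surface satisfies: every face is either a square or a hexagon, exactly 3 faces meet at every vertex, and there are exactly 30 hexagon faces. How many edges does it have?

102

Let x be the number of squares; then F = 30 + x.
Edge–face incidences: 2E = 6·30 + 4·x = 180 + 4x.
Every vertex has degree 3, so 3V = 2E.
Euler: V − E + F = 2 ⇒ (2E)/3 − E + (30 + x) = 2.
Multiply by 6: 2·(2E) − 3·(2E) + 6·(30 + x) = 12, i.e. 180 + 6x − (180 + 4x) = 12.
Collecting terms: 2x = 12, so x = 6.
Then 2E = 180 + 4·6 = 204, so E = 102, V = 2E/3 = 68, F = 30 + 6 = 36.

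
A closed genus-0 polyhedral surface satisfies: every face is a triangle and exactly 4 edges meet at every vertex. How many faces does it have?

8

Each face has 3 edges and each edge borders two faces, so 2E = 3F.
Each vertex has degree 4, so 4V = 2E and hence V = 3F/4.
Euler: V − E + F = 2 ⇒ (3F/4) − (3F/2) + F = 2.
Multiply by 8: (6 − 12 + 8)F = 16, i.e. 2F = 16.
So F = 8, E = 3·8/2 = 12, V = 3·8/4 = 6.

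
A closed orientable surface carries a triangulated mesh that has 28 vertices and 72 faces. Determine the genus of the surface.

5

Every face is a triangle, so 2E = 3·72 = 216, giving E = 108.
χ = V − E + F = 28 − 108 + 72 = -8.
For a closed orientable surface χ = 2 − 2g, so g = (2 − (-8))/2 = 5.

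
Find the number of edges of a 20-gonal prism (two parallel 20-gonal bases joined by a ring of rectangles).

60

A prism on an n-gon has two n-gon bases and n rectangular sides: V = 2·20 = 40, E = 3·20 = 60, F = 20 + 2 = 22.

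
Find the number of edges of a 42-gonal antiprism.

168

An antiprism on an n-gon has two n-gon caps and 2n triangles: V = 2·42 = 84, E = 4·42 = 168, F = 2·42 + 2 = 86.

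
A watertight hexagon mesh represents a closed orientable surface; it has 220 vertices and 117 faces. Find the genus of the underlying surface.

8

Every face is a hexagon, so 2E = 6·117 = 702, giving E = 351.
χ = V − E + F = 220 − 351 + 117 = -14.
For a closed orientable surface χ = 2 − 2g, so g = (2 − (-14))/2 = 8.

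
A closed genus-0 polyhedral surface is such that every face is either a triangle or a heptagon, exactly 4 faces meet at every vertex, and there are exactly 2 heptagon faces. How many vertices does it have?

Let x be the number of triangles; then F = 2 + x.
Edge–face incidences: 2E = 7·2 + 3·x = 14 + 3x.
Every vertex has degree 4, so 4V = 2E.
Euler: V − E + F = 2 ⇒ (2E)/4 − E + (2 + x) = 2.
Multiply by 8: 2·(2E) − 4·(2E) + 8·(2 + x) = 16, i.e. 16 + 8x − 2·(14 + 3x) = 16.
Collecting terms: 2x − 12 = 16, so 2x = 28, so x = 14.
Then 2E = 14 + 3·14 = 56, so E = 28, V = 2E/4 = 14, F = 2 + 14 = 16.

14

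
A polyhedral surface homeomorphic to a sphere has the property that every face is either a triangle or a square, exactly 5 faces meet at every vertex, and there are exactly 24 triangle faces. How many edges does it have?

Let x be the number of squares; then F = 24 + x.
Edge–face incidences: 2E = 3·24 + 4·x = 72 + 4x.
Every vertex has degree 5, so 5V = 2E.
Euler: V − E + F = 2 ⇒ (2E)/5 − E + (24 + x) = 2.
Multiply by 10: 2·(2E) − 5·(2E) + 10·(24 + x) = 20, i.e. 240 + 10x − 3·(72 + 4x) = 20.
Collecting terms: −2x + 24 = 20, so −2x = −4, so x = 2.
Then 2E = 72 + 4·2 = 80, so E = 40, V = 2E/5 = 16, F = 24 + 2 = 26.

40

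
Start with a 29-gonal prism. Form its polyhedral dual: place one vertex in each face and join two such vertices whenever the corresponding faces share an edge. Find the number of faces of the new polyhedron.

58

The base solid has V = 58, E = 87, F = 31.
The dual swaps V and F and preserves E: V′ = F = 31, E′ = E = 87, F′ = V = 58.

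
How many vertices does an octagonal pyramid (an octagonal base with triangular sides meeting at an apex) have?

A pyramid on an n-gon base has one n-gon and n triangles: V = 8 + 1 = 9, E = 2·8 = 16, F = 8 + 1 = 9.

9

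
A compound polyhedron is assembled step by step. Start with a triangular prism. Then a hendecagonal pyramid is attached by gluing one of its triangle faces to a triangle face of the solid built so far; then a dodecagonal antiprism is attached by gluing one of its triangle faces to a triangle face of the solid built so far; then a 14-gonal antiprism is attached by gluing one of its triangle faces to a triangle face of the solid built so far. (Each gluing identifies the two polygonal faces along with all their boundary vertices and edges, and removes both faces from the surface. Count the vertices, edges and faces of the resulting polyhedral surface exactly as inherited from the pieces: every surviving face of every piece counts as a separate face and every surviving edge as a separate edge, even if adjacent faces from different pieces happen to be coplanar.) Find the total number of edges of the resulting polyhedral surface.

A triangular prism: V=6, E=9, F=5.
Attach a hendecagonal pyramid (V=12, E=22, F=12) along a 3-gon: merge 3 vertices and 3 edges, delete both glued faces → V=15, E=28, F=15.
Attach a dodecagonal antiprism (V=24, E=48, F=26) along a 3-gon: merge 3 vertices and 3 edges, delete both glued faces → V=36, E=73, F=39.
Attach a 14-gonal antiprism (V=28, E=56, F=30) along a 3-gon: merge 3 vertices and 3 edges, delete both glued faces → V=61, E=126, F=67.
Check: V − E + F = 61 − 126 + 67 = 2.

126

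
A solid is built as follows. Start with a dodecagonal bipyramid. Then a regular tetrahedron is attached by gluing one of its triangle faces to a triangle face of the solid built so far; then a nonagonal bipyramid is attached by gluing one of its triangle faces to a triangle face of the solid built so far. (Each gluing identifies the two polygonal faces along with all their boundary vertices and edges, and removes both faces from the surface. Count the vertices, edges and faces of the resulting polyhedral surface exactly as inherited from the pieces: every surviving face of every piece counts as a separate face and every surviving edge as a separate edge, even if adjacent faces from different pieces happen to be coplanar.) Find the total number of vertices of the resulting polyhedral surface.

23

A dodecagonal bipyramid: V=14, E=36, F=24.
Attach a regular tetrahedron (V=4, E=6, F=4) along a 3-gon: merge 3 vertices and 3 edges, delete both glued faces → V=15, E=39, F=26.
Attach a nonagonal bipyramid (V=11, E=27, F=18) along a 3-gon: merge 3 vertices and 3 edges, delete both glued faces → V=23, E=63, F=42.
Check: V − E + F = 23 − 63 + 42 = 2.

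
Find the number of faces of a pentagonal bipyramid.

10

A bipyramid over an n-gon has 2n triangular faces and n + 2 vertices: V = 5 + 2 = 7, E = 3·5 = 15, F = 2·5 = 10.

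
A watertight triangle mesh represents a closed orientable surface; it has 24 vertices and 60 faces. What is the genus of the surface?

Every face is a triangle, so 2E = 3·60 = 180, giving E = 90.
χ = V − E + F = 24 − 90 + 60 = -6.
For a closed orientable surface χ = 2 − 2g, so g = (2 − (-6))/2 = 4.

4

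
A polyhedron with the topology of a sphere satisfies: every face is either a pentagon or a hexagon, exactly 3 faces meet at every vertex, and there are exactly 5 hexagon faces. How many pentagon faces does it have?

12

Let x be the number of pentagons; then F = 5 + x.
Edge–face incidences: 2E = 6·5 + 5·x = 30 + 5x.
Every vertex has degree 3, so 3V = 2E.
Euler: V − E + F = 2 ⇒ (2E)/3 − E + (5 + x) = 2.
Multiply by 6: 2·(2E) − 3·(2E) + 6·(5 + x) = 12, i.e. 30 + 6x − (30 + 5x) = 12.
Collecting terms: x = 12.
Then 2E = 30 + 5·12 = 90, so E = 45, V = 2E/3 = 30, F = 5 + 12 = 17.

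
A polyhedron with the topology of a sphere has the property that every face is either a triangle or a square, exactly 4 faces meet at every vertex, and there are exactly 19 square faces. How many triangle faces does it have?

8

Let x be the number of triangles; then F = 19 + x.
Edge–face incidences: 2E = 4·19 + 3·x = 76 + 3x.
Every vertex has degree 4, so 4V = 2E.
Euler: V − E + F = 2 ⇒ (2E)/4 − E + (19 + x) = 2.
Multiply by 8: 2·(2E) − 4·(2E) + 8·(19 + x) = 16, i.e. 152 + 8x − 2·(76 + 3x) = 16.
Collecting terms: 2x = 16, so x = 8.
Then 2E = 76 + 3·8 = 100, so E = 50, V = 2E/4 = 25, F = 19 + 8 = 27.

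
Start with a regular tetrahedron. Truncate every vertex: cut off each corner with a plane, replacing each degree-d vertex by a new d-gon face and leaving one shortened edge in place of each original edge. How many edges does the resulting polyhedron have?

18

The base solid has V = 4, E = 6, F = 4.
Truncation replaces each original edge-end by a new vertex, so V′ = 2E = 12.
Each original edge survives, and each old vertex of degree d contributes d new edges; summing degrees gives Σd = 2E, so E′ = E + 2E = 3E = 18.
Each original face survives and each original vertex becomes one new face: F′ = F + V = 8.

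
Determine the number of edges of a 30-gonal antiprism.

120

An antiprism on an n-gon has two n-gon caps and 2n triangles: V = 2·30 = 60, E = 4·30 = 120, F = 2·30 + 2 = 62.
Check: V − E + F = 60 − 120 + 62 = 2.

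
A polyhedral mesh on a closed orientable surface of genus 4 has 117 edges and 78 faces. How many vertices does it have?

33

For a closed orientable surface of genus 4, χ = 2 − 2·4 = -6.
V = -6 + E − F = -6 + 117 − 78 = 33.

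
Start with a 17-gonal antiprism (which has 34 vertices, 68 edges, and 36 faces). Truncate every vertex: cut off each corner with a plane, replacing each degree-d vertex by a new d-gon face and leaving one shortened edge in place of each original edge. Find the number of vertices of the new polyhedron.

Truncation replaces each original edge-end by a new vertex, so V′ = 2E = 136.
Each original edge survives, and each old vertex of degree d contributes d new edges; summing degrees gives Σd = 2E, so E′ = E + 2E = 3E = 204.
Each original face survives and each original vertex becomes one new face: F′ = F + V = 70.

136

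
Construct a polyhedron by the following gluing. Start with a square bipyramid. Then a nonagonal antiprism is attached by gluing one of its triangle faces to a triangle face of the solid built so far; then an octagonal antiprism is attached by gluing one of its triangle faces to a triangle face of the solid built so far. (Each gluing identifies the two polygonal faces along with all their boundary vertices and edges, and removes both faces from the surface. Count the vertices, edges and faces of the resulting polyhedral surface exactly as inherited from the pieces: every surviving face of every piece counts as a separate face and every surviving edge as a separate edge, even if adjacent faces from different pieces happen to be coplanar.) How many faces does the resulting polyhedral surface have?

42

A square bipyramid: V=6, E=12, F=8.
Attach a nonagonal antiprism (V=18, E=36, F=20) along a 3-gon: merge 3 vertices and 3 edges, delete both glued faces → V=21, E=45, F=26.
Attach an octagonal antiprism (V=16, E=32, F=18) along a 3-gon: merge 3 vertices and 3 edges, delete both glued faces → V=34, E=74, F=42.
Check: V − E + F = 34 − 74 + 42 = 2.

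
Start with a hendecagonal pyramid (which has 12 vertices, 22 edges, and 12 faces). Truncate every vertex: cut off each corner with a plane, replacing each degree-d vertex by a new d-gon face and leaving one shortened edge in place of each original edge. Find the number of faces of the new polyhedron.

24

Truncation replaces each original edge-end by a new vertex, so V′ = 2E = 44.
Each original edge survives, and each old vertex of degree d contributes d new edges; summing degrees gives Σd = 2E, so E′ = E + 2E = 3E = 66.
Each original face survives and each original vertex becomes one new face: F′ = F + V = 24.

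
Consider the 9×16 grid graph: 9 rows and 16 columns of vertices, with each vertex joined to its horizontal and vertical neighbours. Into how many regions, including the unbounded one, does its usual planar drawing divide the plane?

121

The grid has V = 9·16 = 144 vertices and E = 9·15 + 16·8 = 263 edges.
F = 2 − V + E = 2 − 144 + 263 = 121.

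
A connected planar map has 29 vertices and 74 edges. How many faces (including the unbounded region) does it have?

47

Euler's formula for a connected plane graph: V − E + F = 2, so F = 2 − 29 + 74 = 47.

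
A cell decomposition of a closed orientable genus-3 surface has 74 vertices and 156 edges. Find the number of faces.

For a closed orientable surface of genus 3, χ = 2 − 2·3 = -4.
F = -4 − V + E = -4 − 74 + 156 = 78.

78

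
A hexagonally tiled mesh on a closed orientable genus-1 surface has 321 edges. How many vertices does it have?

214

χ = 2 − 2·1 = 0, and every face is a hexagon so 6F = 2E.
F = 2E/6 = 107. Then V = 0 + E − F = 0 + 321 − 107 = 214.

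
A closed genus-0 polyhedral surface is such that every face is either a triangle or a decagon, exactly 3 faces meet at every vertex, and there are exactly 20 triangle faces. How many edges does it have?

Let x be the number of decagons; then F = 20 + x.
Edge–face incidences: 2E = 3·20 + 10·x = 60 + 10x.
Every vertex has degree 3, so 3V = 2E.
Euler: V − E + F = 2 ⇒ (2E)/3 − E + (20 + x) = 2.
Multiply by 6: 2·(2E) − 3·(2E) + 6·(20 + x) = 12, i.e. 120 + 6x − (60 + 10x) = 12.
Collecting terms: −4x + 60 = 12, so −4x = −48, so x = 12.
Then 2E = 60 + 10·12 = 180, so E = 90, V = 2E/3 = 60, F = 20 + 12 = 32.

90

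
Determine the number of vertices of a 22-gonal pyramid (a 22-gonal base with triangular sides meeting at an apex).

23

A pyramid on an n-gon base has one n-gon and n triangles: V = 22 + 1 = 23, E = 2·22 = 44, F = 22 + 1 = 23.
Check: V − E + F = 23 − 44 + 23 = 2.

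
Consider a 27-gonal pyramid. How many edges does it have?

A pyramid on an n-gon base has one n-gon and n triangles: V = 27 + 1 = 28, E = 2·27 = 54, F = 27 + 1 = 28.

54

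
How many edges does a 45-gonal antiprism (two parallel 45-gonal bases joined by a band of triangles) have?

180

An antiprism on an n-gon has two n-gon caps and 2n triangles: V = 2·45 = 90, E = 4·45 = 180, F = 2·45 + 2 = 92.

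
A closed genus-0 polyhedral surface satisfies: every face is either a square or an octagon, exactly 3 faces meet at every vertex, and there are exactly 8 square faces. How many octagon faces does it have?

2

Let x be the number of octagons; then F = 8 + x.
Edge–face incidences: 2E = 4·8 + 8·x = 32 + 8x.
Every vertex has degree 3, so 3V = 2E.
Euler: V − E + F = 2 ⇒ (2E)/3 − E + (8 + x) = 2.
Multiply by 6: 2·(2E) − 3·(2E) + 6·(8 + x) = 12, i.e. 48 + 6x − (32 + 8x) = 12.
Collecting terms: −2x + 16 = 12, so −2x = −4, so x = 2.
Then 2E = 32 + 8·2 = 48, so E = 24, V = 2E/3 = 16, F = 8 + 2 = 10.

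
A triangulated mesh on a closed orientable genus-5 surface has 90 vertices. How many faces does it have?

χ = 2 − 2·5 = -8, and every face is a triangle so 3F = 2E.
V − E + F = -8 with E = 3F/2 gives 90 − (3/2 − 1)·F = -8, so F = 196 and E = 294.

196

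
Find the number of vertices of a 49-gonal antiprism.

98

An antiprism on an n-gon has two n-gon caps and 2n triangles: V = 2·49 = 98, E = 4·49 = 196, F = 2·49 + 2 = 100.
Check: V − E + F = 98 − 196 + 100 = 2.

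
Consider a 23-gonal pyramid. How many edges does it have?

A pyramid on an n-gon base has one n-gon and n triangles: V = 23 + 1 = 24, E = 2·23 = 46, F = 23 + 1 = 24.

46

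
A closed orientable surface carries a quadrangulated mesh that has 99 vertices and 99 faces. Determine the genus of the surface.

1

Every face is a square, so 2E = 4·99 = 396, giving E = 198.
χ = V − E + F = 99 − 198 + 99 = 0.
For a closed orientable surface χ = 2 − 2g, so g = (2 − (0))/2 = 1.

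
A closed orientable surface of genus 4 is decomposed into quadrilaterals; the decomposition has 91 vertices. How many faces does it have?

χ = 2 − 2·4 = -6, and every face is a square so 4F = 2E.
V − E + F = -6 with E = 4F/2 gives 91 − (4/2 − 1)·F = -6, so F = 97 and E = 194.

97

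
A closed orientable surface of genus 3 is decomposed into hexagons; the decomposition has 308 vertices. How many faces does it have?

156

χ = 2 − 2·3 = -4, and every face is a hexagon so 6F = 2E.
V − E + F = -4 with E = 6F/2 gives 308 − (6/2 − 1)·F = -4, so F = 156 and E = 468.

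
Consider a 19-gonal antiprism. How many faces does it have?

An antiprism on an n-gon has two n-gon caps and 2n triangles: V = 2·19 = 38, E = 4·19 = 76, F = 2·19 + 2 = 40.
Check: V − E + F = 38 − 76 + 40 = 2.

40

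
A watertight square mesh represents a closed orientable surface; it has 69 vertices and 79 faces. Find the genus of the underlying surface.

Every face is a square, so 2E = 4·79 = 316, giving E = 158.
χ = V − E + F = 69 − 158 + 79 = -10.
For a closed orientable surface χ = 2 − 2g, so g = (2 − (-10))/2 = 6.

6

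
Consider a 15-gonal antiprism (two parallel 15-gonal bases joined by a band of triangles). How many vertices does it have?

30

An antiprism on an n-gon has two n-gon caps and 2n triangles: V = 2·15 = 30, E = 4·15 = 60, F = 2·15 + 2 = 32.
Check: V − E + F = 30 − 60 + 32 = 2.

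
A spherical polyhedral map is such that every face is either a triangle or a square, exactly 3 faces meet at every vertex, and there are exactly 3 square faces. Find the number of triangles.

Let x be the number of triangles; then F = 3 + x.
Edge–face incidences: 2E = 4·3 + 3·x = 12 + 3x.
Every vertex has degree 3, so 3V = 2E.
Euler: V − E + F = 2 ⇒ (2E)/3 − E + (3 + x) = 2.
Multiply by 6: 2·(2E) − 3·(2E) + 6·(3 + x) = 12, i.e. 18 + 6x − (12 + 3x) = 12.
Collecting terms: 3x + 6 = 12, so 3x = 6, so x = 2.
Then 2E = 12 + 3·2 = 18, so E = 9, V = 2E/3 = 6, F = 3 + 2 = 5.

2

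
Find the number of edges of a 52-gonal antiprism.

208

An antiprism on an n-gon has two n-gon caps and 2n triangles: V = 2·52 = 104, E = 4·52 = 208, F = 2·52 + 2 = 106.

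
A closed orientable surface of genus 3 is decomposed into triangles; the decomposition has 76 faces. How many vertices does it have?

34

χ = 2 − 2·3 = -4, and every face is a triangle so 3F = 2E.
E = 3·76/2 = 114. Then V = -4 + E − F = -4 + 114 − 76 = 34.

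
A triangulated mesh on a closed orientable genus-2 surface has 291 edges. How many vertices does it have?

χ = 2 − 2·2 = -2, and every face is a triangle so 3F = 2E.
F = 2E/3 = 194. Then V = -2 + E − F = -2 + 291 − 194 = 95.

95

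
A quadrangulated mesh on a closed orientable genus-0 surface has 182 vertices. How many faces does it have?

180

χ = 2 − 2·0 = 2, and every face is a square so 4F = 2E.
V − E + F = 2 with E = 4F/2 gives 182 − (4/2 − 1)·F = 2, so F = 180 and E = 360.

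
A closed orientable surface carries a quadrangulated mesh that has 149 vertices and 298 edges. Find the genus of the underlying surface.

Every face is a square and each edge borders two faces, so 4F = 2·298, giving F = 149.
χ = V − E + F = 149 − 298 + 149 = 0.
For a closed orientable surface χ = 2 − 2g, so g = (2 − (0))/2 = 1.

1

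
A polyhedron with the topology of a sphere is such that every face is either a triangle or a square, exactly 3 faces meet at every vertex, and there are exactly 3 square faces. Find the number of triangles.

2

Let x be the number of triangles; then F = 3 + x.
Edge–face incidences: 2E = 4·3 + 3·x = 12 + 3x.
Every vertex has degree 3, so 3V = 2E.
Euler: V − E + F = 2 ⇒ (2E)/3 − E + (3 + x) = 2.
Multiply by 6: 2·(2E) − 3·(2E) + 6·(3 + x) = 12, i.e. 18 + 6x − (12 + 3x) = 12.
Collecting terms: 3x + 6 = 12, so 3x = 6, so x = 2.
Then 2E = 12 + 3·2 = 18, so E = 9, V = 2E/3 = 6, F = 3 + 2 = 5.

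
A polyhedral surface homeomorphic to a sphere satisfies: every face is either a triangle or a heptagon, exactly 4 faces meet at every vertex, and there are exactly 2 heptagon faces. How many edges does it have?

Let x be the number of triangles; then F = 2 + x.
Edge–face incidences: 2E = 7·2 + 3·x = 14 + 3x.
Every vertex has degree 4, so 4V = 2E.
Euler: V − E + F = 2 ⇒ (2E)/4 − E + (2 + x) = 2.
Multiply by 8: 2·(2E) − 4·(2E) + 8·(2 + x) = 16, i.e. 16 + 8x − 2·(14 + 3x) = 16.
Collecting terms: 2x − 12 = 16, so 2x = 28, so x = 14.
Then 2E = 14 + 3·14 = 56, so E = 28, V = 2E/4 = 14, F = 2 + 14 = 16.

28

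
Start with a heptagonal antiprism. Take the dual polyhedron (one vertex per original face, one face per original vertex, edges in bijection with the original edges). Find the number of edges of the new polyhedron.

28

The base solid has V = 14, E = 28, F = 16.
The dual swaps V and F and preserves E: V′ = F = 16, E′ = E = 28, F′ = V = 14.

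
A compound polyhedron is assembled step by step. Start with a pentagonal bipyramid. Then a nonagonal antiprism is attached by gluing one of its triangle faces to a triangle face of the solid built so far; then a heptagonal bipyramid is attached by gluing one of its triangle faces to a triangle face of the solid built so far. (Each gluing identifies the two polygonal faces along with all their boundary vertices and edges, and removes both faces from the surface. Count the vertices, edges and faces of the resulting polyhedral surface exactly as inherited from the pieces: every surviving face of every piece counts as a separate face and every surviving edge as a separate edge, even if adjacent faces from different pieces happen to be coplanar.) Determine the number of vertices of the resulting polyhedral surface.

28

A pentagonal bipyramid: V=7, E=15, F=10.
Attach a nonagonal antiprism (V=18, E=36, F=20) along a 3-gon: merge 3 vertices and 3 edges, delete both glued faces → V=22, E=48, F=28.
Attach a heptagonal bipyramid (V=9, E=21, F=14) along a 3-gon: merge 3 vertices and 3 edges, delete both glued faces → V=28, E=66, F=40.
Check: V − E + F = 28 − 66 + 40 = 2.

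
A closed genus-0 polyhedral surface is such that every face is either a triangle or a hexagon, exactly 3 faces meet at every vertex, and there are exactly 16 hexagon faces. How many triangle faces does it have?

4

Let x be the number of triangles; then F = 16 + x.
Edge–face incidences: 2E = 6·16 + 3·x = 96 + 3x.
Every vertex has degree 3, so 3V = 2E.
Euler: V − E + F = 2 ⇒ (2E)/3 − E + (16 + x) = 2.
Multiply by 6: 2·(2E) − 3·(2E) + 6·(16 + x) = 12, i.e. 96 + 6x − (96 + 3x) = 12.
Collecting terms: 3x = 12, so x = 4.
Then 2E = 96 + 3·4 = 108, so E = 54, V = 2E/3 = 36, F = 16 + 4 = 20.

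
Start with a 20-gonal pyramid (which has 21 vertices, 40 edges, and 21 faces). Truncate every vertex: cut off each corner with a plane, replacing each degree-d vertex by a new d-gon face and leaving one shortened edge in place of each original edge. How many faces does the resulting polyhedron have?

Truncation replaces each original edge-end by a new vertex, so V′ = 2E = 80.
Each original edge survives, and each old vertex of degree d contributes d new edges; summing degrees gives Σd = 2E, so E′ = E + 2E = 3E = 120.
Each original face survives and each original vertex becomes one new face: F′ = F + V = 42.

42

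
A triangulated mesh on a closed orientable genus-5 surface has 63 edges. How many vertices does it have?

13

χ = 2 − 2·5 = -8, and every face is a triangle so 3F = 2E.
F = 2E/3 = 42. Then V = -8 + E − F = -8 + 63 − 42 = 13.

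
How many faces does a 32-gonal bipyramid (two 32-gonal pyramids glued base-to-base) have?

A bipyramid over an n-gon has 2n triangular faces and n + 2 vertices: V = 32 + 2 = 34, E = 3·32 = 96, F = 2·32 = 64.
Check: V − E + F = 34 − 96 + 64 = 2.

64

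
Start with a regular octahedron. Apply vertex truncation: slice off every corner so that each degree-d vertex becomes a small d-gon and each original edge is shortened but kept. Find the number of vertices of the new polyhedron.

24

The base solid has V = 6, E = 12, F = 8.
Truncation replaces each original edge-end by a new vertex, so V′ = 2E = 24.
Each original edge survives, and each old vertex of degree d contributes d new edges; summing degrees gives Σd = 2E, so E′ = E + 2E = 3E = 36.
Each original face survives and each original vertex becomes one new face: F′ = F + V = 14.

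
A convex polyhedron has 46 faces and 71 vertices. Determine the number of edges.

115

Here V − E + F = 2.
E = V + F − (2) = 71 + 46 − (2) = 115.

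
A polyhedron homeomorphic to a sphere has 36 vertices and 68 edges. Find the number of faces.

Here V − E + F = 2.
F = 2 − V + E = 2 − 36 + 68 = 34.

34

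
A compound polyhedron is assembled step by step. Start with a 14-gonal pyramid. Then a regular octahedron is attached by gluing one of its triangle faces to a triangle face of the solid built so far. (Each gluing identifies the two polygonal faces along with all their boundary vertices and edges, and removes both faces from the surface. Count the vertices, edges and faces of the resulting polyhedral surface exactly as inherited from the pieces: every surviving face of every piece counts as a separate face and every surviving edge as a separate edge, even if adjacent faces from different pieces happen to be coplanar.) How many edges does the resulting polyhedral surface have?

37

A 14-gonal pyramid: V=15, E=28, F=15.
Attach a regular octahedron (V=6, E=12, F=8) along a 3-gon: merge 3 vertices and 3 edges, delete both glued faces → V=18, E=37, F=21.
Check: V − E + F = 18 − 37 + 21 = 2.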